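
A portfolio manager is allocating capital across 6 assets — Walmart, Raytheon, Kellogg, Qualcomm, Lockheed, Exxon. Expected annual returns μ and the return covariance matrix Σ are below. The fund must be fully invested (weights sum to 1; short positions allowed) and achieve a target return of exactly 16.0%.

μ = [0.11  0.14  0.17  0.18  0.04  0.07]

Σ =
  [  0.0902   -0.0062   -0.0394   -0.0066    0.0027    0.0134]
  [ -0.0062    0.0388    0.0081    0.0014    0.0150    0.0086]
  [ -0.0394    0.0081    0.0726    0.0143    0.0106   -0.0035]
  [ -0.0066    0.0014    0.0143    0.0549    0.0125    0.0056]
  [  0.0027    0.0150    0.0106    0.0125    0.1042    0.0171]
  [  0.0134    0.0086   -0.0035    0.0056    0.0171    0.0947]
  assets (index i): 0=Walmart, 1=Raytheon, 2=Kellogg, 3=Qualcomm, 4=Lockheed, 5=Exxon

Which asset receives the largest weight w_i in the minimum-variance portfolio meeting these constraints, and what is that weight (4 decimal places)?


Raytheon (0.3119)

u=Σ⁻¹μ = [3.0847  3.6694  3.1657  2.9308  -0.9106  0.0776]
v=Σ⁻¹𝟙 = [21.7883  22.9332  20.3292  14.1776  1.1246  5.1039]
a=μᵀu=1.887750  b=𝟙ᵀu=12.017545  c=𝟙ᵀv=85.456787  D=ac−b²=16.899633
λ₁=(c·0.160−b)/D = (85.456787·0.160−12.017545)/16.899633 = 0.097963
λ₂=(a−b·0.160)/D = (1.887750−12.017545·0.160)/16.899633 = -0.002074
w* = 0.097963·u + -0.002074·v:
  w_0 = 0.097963·3.0847 + -0.002074·21.7883 = 0.2570  (Walmart)
  w_1 = 0.097963·3.6694 + -0.002074·22.9332 = 0.3119  (Raytheon)
  w_2 = 0.097963·3.1657 + -0.002074·20.3292 = 0.2679  (Kellogg)
  w_3 = 0.097963·2.9308 + -0.002074·14.1776 = 0.2577  (Qualcomm)
  w_4 = 0.097963·-0.9106 + -0.002074·1.1246 = -0.0915  (Lockheed)
  w_5 = 0.097963·0.0776 + -0.002074·5.1039 = -0.0030  (Exxon)
Σw_i=1.0000  μᵀw=0.1600
σ²=wᵀΣw=λ₁·μ_p+λ₂ = 0.097963·0.160 + -0.002074 = 0.013600 ≈ 0.0136


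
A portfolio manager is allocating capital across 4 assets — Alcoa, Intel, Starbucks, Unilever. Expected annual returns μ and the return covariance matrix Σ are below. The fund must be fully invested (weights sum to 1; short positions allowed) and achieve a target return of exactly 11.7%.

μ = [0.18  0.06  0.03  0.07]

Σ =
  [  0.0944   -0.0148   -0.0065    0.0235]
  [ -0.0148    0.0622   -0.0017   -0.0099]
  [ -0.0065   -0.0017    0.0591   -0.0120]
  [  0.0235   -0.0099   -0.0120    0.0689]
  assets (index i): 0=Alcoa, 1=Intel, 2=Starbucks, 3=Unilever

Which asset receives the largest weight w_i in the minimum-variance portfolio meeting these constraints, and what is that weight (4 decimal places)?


u=Σ⁻¹μ = [2.0431  1.5886  0.9218  0.7079]
v=Σ⁻¹𝟙 = [11.1853  22.1820  22.4004  17.7874]
a=μᵀu=0.540280  b=𝟙ᵀu=5.261400  c=𝟙ᵀv=73.555036  D=ac−b²=12.058014
λ₁=(c·0.117−b)/D = (73.555036·0.117−5.261400)/12.058014 = 0.277371
λ₂=(a−b·0.117)/D = (0.540280−5.261400·0.117)/12.058014 = -0.006245
w* = 0.277371·u + -0.006245·v:
  w_0 = 0.277371·2.0431 + -0.006245·11.1853 = 0.4968  (Alcoa)
  w_1 = 0.277371·1.5886 + -0.006245·22.1820 = 0.3021  (Intel)
  w_2 = 0.277371·0.9218 + -0.006245·22.4004 = 0.1158  (Starbucks)
  w_3 = 0.277371·0.7079 + -0.006245·17.7874 = 0.0853  (Unilever)
Σw_i=1.0000  μᵀw=0.1170
σ²=wᵀΣw=λ₁·μ_p+λ₂ = 0.277371·0.117 + -0.006245 = 0.026207 ≈ 0.0262

Alcoa (0.4968)


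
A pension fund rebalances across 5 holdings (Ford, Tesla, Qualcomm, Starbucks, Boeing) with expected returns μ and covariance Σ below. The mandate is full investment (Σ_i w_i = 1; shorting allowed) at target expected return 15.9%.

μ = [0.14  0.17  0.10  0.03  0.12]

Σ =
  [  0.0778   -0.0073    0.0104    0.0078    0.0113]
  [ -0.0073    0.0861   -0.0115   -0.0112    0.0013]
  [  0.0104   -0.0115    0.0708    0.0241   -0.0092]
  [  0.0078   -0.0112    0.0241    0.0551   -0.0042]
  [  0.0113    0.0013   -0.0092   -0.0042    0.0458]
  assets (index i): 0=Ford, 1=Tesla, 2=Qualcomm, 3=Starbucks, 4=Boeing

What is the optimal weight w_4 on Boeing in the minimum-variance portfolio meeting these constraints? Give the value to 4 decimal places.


x=Σ⁻¹μ = [1.3697  2.3265  1.8565  0.2103  2.6083]
y=Σ⁻¹𝟙 = [7.5055  15.7710  13.0854  16.3725  23.6645]
a=μᵀx=1.092218  b=𝟙ᵀx=8.371289  c=𝟙ᵀy=76.398874  D=ac−b²=13.365759
λ₁=(c·0.159−b)/D = (76.398874·0.159−8.371289)/13.365759 = 0.282523
λ₂=(a−b·0.159)/D = (1.092218−8.371289·0.159)/13.365759 = -0.017868
w* = 0.282523·x + -0.017868·y:
  w_0 = 0.282523·1.3697 + -0.017868·7.5055 = 0.2529  (Ford)
  w_1 = 0.282523·2.3265 + -0.017868·15.7710 = 0.3755  (Tesla)
  w_2 = 0.282523·1.8565 + -0.017868·13.0854 = 0.2907  (Qualcomm)
  w_3 = 0.282523·0.2103 + -0.017868·16.3725 = -0.2331  (Starbucks)
  w_4 = 0.282523·2.6083 + -0.017868·23.6645 = 0.3141  (Boeing)
Σw_i=1.0000  μᵀw=0.1590
σ²=wᵀΣw=λ₁·μ_p+λ₂ = 0.282523·0.159 + -0.017868 = 0.027053 ≈ 0.0271

0.3141


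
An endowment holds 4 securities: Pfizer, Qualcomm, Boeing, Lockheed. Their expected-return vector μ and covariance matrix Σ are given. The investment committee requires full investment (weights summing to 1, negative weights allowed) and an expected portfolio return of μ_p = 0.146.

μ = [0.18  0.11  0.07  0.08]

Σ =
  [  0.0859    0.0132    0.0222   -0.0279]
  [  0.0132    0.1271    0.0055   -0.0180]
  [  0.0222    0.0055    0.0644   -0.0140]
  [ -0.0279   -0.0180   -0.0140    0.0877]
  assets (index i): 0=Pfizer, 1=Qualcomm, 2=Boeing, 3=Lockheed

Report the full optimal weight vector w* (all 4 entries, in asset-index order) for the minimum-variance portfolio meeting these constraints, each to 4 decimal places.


0.6118  0.1384  -0.0666  0.3164

u=Σ⁻¹μ = [2.4461  0.8636  0.5967  1.9629]
v=Σ⁻¹𝟙 = [12.9070  8.6741  14.6031  19.6201]
a=μᵀu=0.734087  b=𝟙ᵀu=5.869236  c=𝟙ᵀv=55.804260  D=ac−b²=6.517259
λ₁=(c·0.146−b)/D = (55.804260·0.146−5.869236)/6.517259 = 0.349562
λ₂=(a−b·0.146)/D = (0.734087−5.869236·0.146)/6.517259 = -0.018846
w* = 0.349562·u + -0.018846·v:
  w_0 = 0.349562·2.4461 + -0.018846·12.9070 = 0.6118  (Pfizer)
  w_1 = 0.349562·0.8636 + -0.018846·8.6741 = 0.1384  (Qualcomm)
  w_2 = 0.349562·0.5967 + -0.018846·14.6031 = -0.0666  (Boeing)
  w_3 = 0.349562·1.9629 + -0.018846·19.6201 = 0.3164  (Lockheed)
Σw_i=1.0000  μᵀw=0.1460
σ²=wᵀΣw=λ₁·μ_p+λ₂ = 0.349562·0.146 + -0.018846 = 0.032191 ≈ 0.0322


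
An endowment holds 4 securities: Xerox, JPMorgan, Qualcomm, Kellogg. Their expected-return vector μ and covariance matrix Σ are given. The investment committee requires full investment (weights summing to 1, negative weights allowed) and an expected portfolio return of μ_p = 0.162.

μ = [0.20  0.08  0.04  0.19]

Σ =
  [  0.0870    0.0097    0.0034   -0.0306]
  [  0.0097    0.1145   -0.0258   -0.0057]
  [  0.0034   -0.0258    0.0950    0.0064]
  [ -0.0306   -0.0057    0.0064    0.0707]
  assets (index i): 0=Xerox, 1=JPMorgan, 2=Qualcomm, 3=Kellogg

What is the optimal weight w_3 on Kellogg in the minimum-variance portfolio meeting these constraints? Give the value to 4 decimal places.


u=Σ⁻¹μ = [3.7504  0.6349  0.1664  4.3468]
v=Σ⁻¹𝟙 = [17.4024  10.9028  11.4146  21.5220]
a=μᵀu=1.633417  b=𝟙ᵀu=8.898460  c=𝟙ᵀv=61.241708  D=ac−b²=20.850674
λ₁=(c·0.162−b)/D = (61.241708·0.162−8.898460)/20.850674 = 0.049049
λ₂=(a−b·0.162)/D = (1.633417−8.898460·0.162)/20.850674 = 0.009202
w* = 0.049049·u + 0.009202·v:
  w_0 = 0.049049·3.7504 + 0.009202·17.4024 = 0.3441  (Xerox)
  w_1 = 0.049049·0.6349 + 0.009202·10.9028 = 0.1315  (JPMorgan)
  w_2 = 0.049049·0.1664 + 0.009202·11.4146 = 0.1132  (Qualcomm)
  w_3 = 0.049049·4.3468 + 0.009202·21.5220 = 0.4112  (Kellogg)
Σw_i=1.0000  μᵀw=0.1620
σ²=wᵀΣw=λ₁·μ_p+λ₂ = 0.049049·0.162 + 0.009202 = 0.017148 ≈ 0.0171

0.4112


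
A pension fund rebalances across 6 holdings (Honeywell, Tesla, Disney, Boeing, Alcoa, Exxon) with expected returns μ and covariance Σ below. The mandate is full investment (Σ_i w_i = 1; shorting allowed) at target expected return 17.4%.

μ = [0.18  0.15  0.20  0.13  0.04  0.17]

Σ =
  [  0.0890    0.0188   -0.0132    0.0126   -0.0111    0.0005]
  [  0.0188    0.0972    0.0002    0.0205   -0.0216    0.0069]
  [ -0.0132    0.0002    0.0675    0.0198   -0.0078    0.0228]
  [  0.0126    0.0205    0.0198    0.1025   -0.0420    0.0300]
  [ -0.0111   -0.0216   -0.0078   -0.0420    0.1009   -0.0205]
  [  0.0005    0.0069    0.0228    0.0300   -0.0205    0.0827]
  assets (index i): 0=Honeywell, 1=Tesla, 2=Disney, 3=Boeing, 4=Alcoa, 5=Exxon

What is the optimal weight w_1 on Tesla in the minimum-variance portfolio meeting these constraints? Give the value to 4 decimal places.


0.1220

x=Σ⁻¹μ = [2.3402  1.2587  3.0265  0.4042  1.6003  1.3521]
y=Σ⁻¹𝟙 = [12.3703  9.7476  13.7689  9.2125  20.0957  9.0473]
a=μᵀx=1.561769  b=𝟙ᵀx=9.982057  c=𝟙ᵀy=74.242211  D=ac−b²=16.307729
λ₁=(c·0.174−b)/D = (74.242211·0.174−9.982057)/16.307729 = 0.180043
λ₂=(a−b·0.174)/D = (1.561769−9.982057·0.174)/16.307729 = -0.010738
w* = 0.180043·x + -0.010738·y:
  w_0 = 0.180043·2.3402 + -0.010738·12.3703 = 0.2885  (Honeywell)
  w_1 = 0.180043·1.2587 + -0.010738·9.7476 = 0.1220  (Tesla)
  w_2 = 0.180043·3.0265 + -0.010738·13.7689 = 0.3971  (Disney)
  w_3 = 0.180043·0.4042 + -0.010738·9.2125 = -0.0261  (Boeing)
  w_4 = 0.180043·1.6003 + -0.010738·20.0957 = 0.0723  (Alcoa)
  w_5 = 0.180043·1.3521 + -0.010738·9.0473 = 0.1463  (Exxon)
Σw_i=1.0000  μᵀw=0.1740
σ²=wᵀΣw=λ₁·μ_p+λ₂ = 0.180043·0.174 + -0.010738 = 0.020590 ≈ 0.0206


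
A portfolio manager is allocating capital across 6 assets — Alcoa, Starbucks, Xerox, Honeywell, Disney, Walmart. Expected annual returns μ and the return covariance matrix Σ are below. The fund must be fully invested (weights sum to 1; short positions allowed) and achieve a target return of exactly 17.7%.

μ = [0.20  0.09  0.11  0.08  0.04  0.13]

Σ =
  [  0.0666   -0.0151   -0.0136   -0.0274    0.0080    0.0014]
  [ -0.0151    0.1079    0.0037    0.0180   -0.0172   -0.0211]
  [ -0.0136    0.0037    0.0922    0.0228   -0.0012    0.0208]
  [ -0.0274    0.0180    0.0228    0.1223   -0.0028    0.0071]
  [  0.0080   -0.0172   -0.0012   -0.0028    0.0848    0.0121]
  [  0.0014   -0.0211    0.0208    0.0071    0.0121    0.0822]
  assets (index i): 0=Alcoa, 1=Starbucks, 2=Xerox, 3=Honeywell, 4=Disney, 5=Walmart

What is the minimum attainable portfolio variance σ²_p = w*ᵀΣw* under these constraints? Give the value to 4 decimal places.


0.0284

g=Σ⁻¹μ = [3.9348  1.5059  1.1267  1.0230  0.2428  1.4919]
h=Σ⁻¹𝟙 = [22.2347  14.5118  9.0488  8.9752  11.5288  10.7498]
a=μᵀg=1.331923  b=𝟙ᵀg=9.325019  c=𝟙ᵀh=77.049146  D=ac−b²=15.667548
λ₁=(c·0.177−b)/D = (77.049146·0.177−9.325019)/15.667548 = 0.275262
λ₂=(a−b·0.177)/D = (1.331923−9.325019·0.177)/15.667548 = -0.020335
w* = 0.275262·g + -0.020335·h:
  w_0 = 0.275262·3.9348 + -0.020335·22.2347 = 0.6310  (Alcoa)
  w_1 = 0.275262·1.5059 + -0.020335·14.5118 = 0.1194  (Starbucks)
  w_2 = 0.275262·1.1267 + -0.020335·9.0488 = 0.1261  (Xerox)
  w_3 = 0.275262·1.0230 + -0.020335·8.9752 = 0.0991  (Honeywell)
  w_4 = 0.275262·0.2428 + -0.020335·11.5288 = -0.1676  (Disney)
  w_5 = 0.275262·1.4919 + -0.020335·10.7498 = 0.1921  (Walmart)
Σw_i=1.0000  μᵀw=0.1770
σ²=wᵀΣw=λ₁·μ_p+λ₂ = 0.275262·0.177 + -0.020335 = 0.028386 ≈ 0.0284


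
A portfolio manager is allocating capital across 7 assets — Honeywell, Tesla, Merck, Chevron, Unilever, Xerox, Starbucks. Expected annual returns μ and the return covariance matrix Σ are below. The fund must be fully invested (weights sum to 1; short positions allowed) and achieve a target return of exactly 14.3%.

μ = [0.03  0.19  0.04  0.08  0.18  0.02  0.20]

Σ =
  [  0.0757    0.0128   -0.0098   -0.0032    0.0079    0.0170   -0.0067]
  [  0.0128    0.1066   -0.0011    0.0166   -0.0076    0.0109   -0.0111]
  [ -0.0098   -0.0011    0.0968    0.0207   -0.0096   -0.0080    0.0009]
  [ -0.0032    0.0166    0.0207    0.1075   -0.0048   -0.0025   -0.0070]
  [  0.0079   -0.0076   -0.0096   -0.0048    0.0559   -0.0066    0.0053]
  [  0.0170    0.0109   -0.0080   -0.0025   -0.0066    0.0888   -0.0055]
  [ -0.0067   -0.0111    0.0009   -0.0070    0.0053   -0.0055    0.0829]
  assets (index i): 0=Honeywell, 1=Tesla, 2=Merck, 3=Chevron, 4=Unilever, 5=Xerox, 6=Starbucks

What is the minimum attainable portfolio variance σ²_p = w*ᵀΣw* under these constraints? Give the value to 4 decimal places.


0.0132

g=Σ⁻¹μ = [-0.1075  2.1738  0.6599  0.6119  3.5112  0.4744  2.5464]
h=Σ⁻¹𝟙 = [10.0985  8.7689  12.6626  7.9255  20.5946  12.0174  14.0654]
a=μᵀg=1.635928  b=𝟙ᵀg=9.870031  c=𝟙ᵀh=86.132848  D=ac−b²=43.489649
λ₁=(c·0.143−b)/D = (86.132848·0.143−9.870031)/43.489649 = 0.056265
λ₂=(a−b·0.143)/D = (1.635928−9.870031·0.143)/43.489649 = 0.005162
w* = 0.056265·g + 0.005162·h:
  w_0 = 0.056265·-0.1075 + 0.005162·10.0985 = 0.0461  (Honeywell)
  w_1 = 0.056265·2.1738 + 0.005162·8.7689 = 0.1676  (Tesla)
  w_2 = 0.056265·0.6599 + 0.005162·12.6626 = 0.1025  (Merck)
  w_3 = 0.056265·0.6119 + 0.005162·7.9255 = 0.0753  (Chevron)
  w_4 = 0.056265·3.5112 + 0.005162·20.5946 = 0.3039  (Unilever)
  w_5 = 0.056265·0.4744 + 0.005162·12.0174 = 0.0887  (Xerox)
  w_6 = 0.056265·2.5464 + 0.005162·14.0654 = 0.2159  (Starbucks)
Σw_i=1.0000  μᵀw=0.1430
σ²=wᵀΣw=λ₁·μ_p+λ₂ = 0.056265·0.143 + 0.005162 = 0.013208 ≈ 0.0132


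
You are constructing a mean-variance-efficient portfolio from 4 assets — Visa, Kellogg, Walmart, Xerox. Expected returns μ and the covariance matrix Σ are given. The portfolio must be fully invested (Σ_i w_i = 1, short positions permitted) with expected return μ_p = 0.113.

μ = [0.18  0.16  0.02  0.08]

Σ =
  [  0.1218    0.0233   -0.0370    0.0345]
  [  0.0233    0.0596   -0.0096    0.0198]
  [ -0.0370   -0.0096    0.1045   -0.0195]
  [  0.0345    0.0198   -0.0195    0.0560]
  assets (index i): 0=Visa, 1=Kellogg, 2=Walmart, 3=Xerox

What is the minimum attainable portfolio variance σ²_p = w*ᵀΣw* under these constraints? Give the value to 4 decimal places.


u=Σ⁻¹μ = [1.2660  2.2820  0.8767  0.1471]
v=Σ⁻¹𝟙 = [6.4411  11.7413  15.7704  15.2290]
a=μᵀu=0.622293  b=𝟙ᵀu=4.571744  c=𝟙ᵀv=49.181851  D=ac−b²=9.704665
λ₁=(c·0.113−b)/D = (49.181851·0.113−4.571744)/9.704665 = 0.101581
λ₂=(a−b·0.113)/D = (0.622293−4.571744·0.113)/9.704665 = 0.010890
w* = 0.101581·u + 0.010890·v:
  w_0 = 0.101581·1.2660 + 0.010890·6.4411 = 0.1987  (Visa)
  w_1 = 0.101581·2.2820 + 0.010890·11.7413 = 0.3597  (Kellogg)
  w_2 = 0.101581·0.8767 + 0.010890·15.7704 = 0.2608  (Walmart)
  w_3 = 0.101581·0.1471 + 0.010890·15.2290 = 0.1808  (Xerox)
Σw_i=1.0000  μᵀw=0.1130
σ²=wᵀΣw=λ₁·μ_p+λ₂ = 0.101581·0.113 + 0.010890 = 0.022369 ≈ 0.0224

0.0224


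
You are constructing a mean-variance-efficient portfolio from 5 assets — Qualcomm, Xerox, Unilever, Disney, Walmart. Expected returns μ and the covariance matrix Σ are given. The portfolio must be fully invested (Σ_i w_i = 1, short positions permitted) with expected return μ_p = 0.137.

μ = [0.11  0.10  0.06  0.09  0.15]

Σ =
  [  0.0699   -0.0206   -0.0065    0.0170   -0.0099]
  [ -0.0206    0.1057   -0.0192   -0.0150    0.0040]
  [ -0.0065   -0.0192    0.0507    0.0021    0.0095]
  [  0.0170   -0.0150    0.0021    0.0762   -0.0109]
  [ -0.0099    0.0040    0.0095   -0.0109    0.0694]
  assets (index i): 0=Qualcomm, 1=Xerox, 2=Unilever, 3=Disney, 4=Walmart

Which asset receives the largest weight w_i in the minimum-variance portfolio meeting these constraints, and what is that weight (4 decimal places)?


Walmart (0.5787)

x=Σ⁻¹μ = [2.2676  1.7861  1.6532  1.3192  2.3628]
y=Σ⁻¹𝟙 = [21.4150  19.8491  26.6454  13.6379  14.8146]
a=μᵀx=1.000386  b=𝟙ᵀx=9.388881  c=𝟙ᵀy=96.361959  D=ac−b²=8.248063
λ₁=(c·0.137−b)/D = (96.361959·0.137−9.388881)/8.248063 = 0.462255
λ₂=(a−b·0.137)/D = (1.000386−9.388881·0.137)/8.248063 = -0.034662
w* = 0.462255·x + -0.034662·y:
  w_0 = 0.462255·2.2676 + -0.034662·21.4150 = 0.3059  (Qualcomm)
  w_1 = 0.462255·1.7861 + -0.034662·19.8491 = 0.1376  (Xerox)
  w_2 = 0.462255·1.6532 + -0.034662·26.6454 = -0.1594  (Unilever)
  w_3 = 0.462255·1.3192 + -0.034662·13.6379 = 0.1371  (Disney)
  w_4 = 0.462255·2.3628 + -0.034662·14.8146 = 0.5787  (Walmart)
Σw_i=1.0000  μᵀw=0.1370
σ²=wᵀΣw=λ₁·μ_p+λ₂ = 0.462255·0.137 + -0.034662 = 0.028667 ≈ 0.0287


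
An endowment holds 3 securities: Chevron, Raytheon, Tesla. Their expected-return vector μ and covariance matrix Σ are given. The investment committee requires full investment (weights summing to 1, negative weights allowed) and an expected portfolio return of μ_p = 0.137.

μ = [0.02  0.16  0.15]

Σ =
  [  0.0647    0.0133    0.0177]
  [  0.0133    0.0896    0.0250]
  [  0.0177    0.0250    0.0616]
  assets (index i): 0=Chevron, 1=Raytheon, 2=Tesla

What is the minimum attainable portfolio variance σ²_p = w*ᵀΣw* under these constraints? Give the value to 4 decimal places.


p=Σ⁻¹μ = [-0.5196  1.2876  2.0618]
q=Σ⁻¹𝟙 = [11.2764  6.6099  10.3110]
a=μᵀp=0.504890  b=𝟙ᵀp=2.829769  c=𝟙ᵀq=28.197345  D=ac−b²=6.228970
λ₁=(c·0.137−b)/D = (28.197345·0.137−2.829769)/6.228970 = 0.165881
λ₂=(a−b·0.137)/D = (0.504890−2.829769·0.137)/6.228970 = 0.018817
w* = 0.165881·p + 0.018817·q:
  w_0 = 0.165881·-0.5196 + 0.018817·11.2764 = 0.1260  (Chevron)
  w_1 = 0.165881·1.2876 + 0.018817·6.6099 = 0.3380  (Raytheon)
  w_2 = 0.165881·2.0618 + 0.018817·10.3110 = 0.5360  (Tesla)
Σw_i=1.0000  μᵀw=0.1370
σ²=wᵀΣw=λ₁·μ_p+λ₂ = 0.165881·0.137 + 0.018817 = 0.041543 ≈ 0.0415

0.0415


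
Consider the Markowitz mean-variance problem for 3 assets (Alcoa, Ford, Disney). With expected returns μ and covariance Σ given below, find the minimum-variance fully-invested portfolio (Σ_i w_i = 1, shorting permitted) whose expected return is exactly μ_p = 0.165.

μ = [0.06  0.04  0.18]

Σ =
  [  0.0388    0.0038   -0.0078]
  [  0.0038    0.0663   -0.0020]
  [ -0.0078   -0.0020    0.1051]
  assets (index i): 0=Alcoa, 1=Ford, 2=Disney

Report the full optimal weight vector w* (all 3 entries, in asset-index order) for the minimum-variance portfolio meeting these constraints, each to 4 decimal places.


0.2885  -0.1402  0.8516

p=Σ⁻¹μ = [1.8665  0.5525  1.8617]
q=Σ⁻¹𝟙 = [26.7770  13.9032  11.7666]
a=μᵀp=0.469197  b=𝟙ᵀp=4.280730  c=𝟙ᵀq=52.446740  D=ac−b²=6.283210
λ₁=(c·0.165−b)/D = (52.446740·0.165−4.280730)/6.283210 = 0.695979
λ₂=(a−b·0.165)/D = (0.469197−4.280730·0.165)/6.283210 = -0.037739
w* = 0.695979·p + -0.037739·q:
  w_0 = 0.695979·1.8665 + -0.037739·26.7770 = 0.2885  (Alcoa)
  w_1 = 0.695979·0.5525 + -0.037739·13.9032 = -0.1402  (Ford)
  w_2 = 0.695979·1.8617 + -0.037739·11.7666 = 0.8516  (Disney)
Σw_i=1.0000  μᵀw=0.1650
σ²=wᵀΣw=λ₁·μ_p+λ₂ = 0.695979·0.165 + -0.037739 = 0.077097 ≈ 0.0771


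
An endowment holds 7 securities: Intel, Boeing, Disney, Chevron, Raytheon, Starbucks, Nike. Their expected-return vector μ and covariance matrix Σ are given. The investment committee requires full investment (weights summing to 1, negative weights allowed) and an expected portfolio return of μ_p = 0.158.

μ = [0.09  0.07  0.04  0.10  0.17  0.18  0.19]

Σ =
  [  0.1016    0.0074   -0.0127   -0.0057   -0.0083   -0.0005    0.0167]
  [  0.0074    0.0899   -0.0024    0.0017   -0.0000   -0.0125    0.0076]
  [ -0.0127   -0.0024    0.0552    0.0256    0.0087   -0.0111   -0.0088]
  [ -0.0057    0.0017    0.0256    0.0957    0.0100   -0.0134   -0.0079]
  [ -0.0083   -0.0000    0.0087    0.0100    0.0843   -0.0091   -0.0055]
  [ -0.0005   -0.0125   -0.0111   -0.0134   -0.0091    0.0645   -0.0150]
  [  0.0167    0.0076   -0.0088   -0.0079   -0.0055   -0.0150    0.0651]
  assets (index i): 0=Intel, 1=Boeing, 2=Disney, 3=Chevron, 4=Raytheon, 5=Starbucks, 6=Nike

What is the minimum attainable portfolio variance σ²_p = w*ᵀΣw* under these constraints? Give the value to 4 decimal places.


u=Σ⁻¹μ = [0.5945  1.0604  1.5282  1.4382  2.5661  4.9430  4.3791]
v=Σ⁻¹𝟙 = [9.8110  13.1913  24.7572  9.1753  14.2233  31.9684  24.3319]
a=μᵀu=2.490700  b=𝟙ᵀu=16.509539  c=𝟙ᵀv=127.458451  D=ac−b²=44.895916
λ₁=(c·0.158−b)/D = (127.458451·0.158−16.509539)/44.895916 = 0.080829
λ₂=(a−b·0.158)/D = (2.490700−16.509539·0.158)/44.895916 = -0.002624
w* = 0.080829·u + -0.002624·v:
  w_0 = 0.080829·0.5945 + -0.002624·9.8110 = 0.0223  (Intel)
  w_1 = 0.080829·1.0604 + -0.002624·13.1913 = 0.0511  (Boeing)
  w_2 = 0.080829·1.5282 + -0.002624·24.7572 = 0.0586  (Disney)
  w_3 = 0.080829·1.4382 + -0.002624·9.1753 = 0.0922  (Chevron)
  w_4 = 0.080829·2.5661 + -0.002624·14.2233 = 0.1701  (Raytheon)
  w_5 = 0.080829·4.9430 + -0.002624·31.9684 = 0.3157  (Starbucks)
  w_6 = 0.080829·4.3791 + -0.002624·24.3319 = 0.2901  (Nike)
Σw_i=1.0000  μᵀw=0.1580
σ²=wᵀΣw=λ₁·μ_p+λ₂ = 0.080829·0.158 + -0.002624 = 0.010147 ≈ 0.0101

0.0101


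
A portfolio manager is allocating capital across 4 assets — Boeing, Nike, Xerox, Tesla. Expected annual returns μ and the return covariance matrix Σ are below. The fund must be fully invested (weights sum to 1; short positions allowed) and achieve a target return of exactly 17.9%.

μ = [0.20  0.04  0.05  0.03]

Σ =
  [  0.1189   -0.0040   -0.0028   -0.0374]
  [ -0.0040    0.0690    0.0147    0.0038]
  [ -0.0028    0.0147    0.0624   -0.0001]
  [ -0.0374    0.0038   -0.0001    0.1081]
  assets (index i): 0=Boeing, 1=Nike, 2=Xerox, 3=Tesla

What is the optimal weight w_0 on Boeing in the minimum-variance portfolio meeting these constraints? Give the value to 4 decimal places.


0.8771

x=Σ⁻¹μ = [2.0184  0.4775  0.7809  0.9598]
y=Σ⁻¹𝟙 = [13.3680  11.5588  13.9241  13.4823]
a=μᵀx=0.490627  b=𝟙ᵀx=4.236632  c=𝟙ᵀy=52.333194  D=ac−b²=7.727028
λ₁=(c·0.179−b)/D = (52.333194·0.179−4.236632)/7.727028 = 0.664034
λ₂=(a−b·0.179)/D = (0.490627−4.236632·0.179)/7.727028 = -0.034649
w* = 0.664034·x + -0.034649·y:
  w_0 = 0.664034·2.0184 + -0.034649·13.3680 = 0.8771  (Boeing)
  w_1 = 0.664034·0.4775 + -0.034649·11.5588 = -0.0834  (Nike)
  w_2 = 0.664034·0.7809 + -0.034649·13.9241 = 0.0361  (Xerox)
  w_3 = 0.664034·0.9598 + -0.034649·13.4823 = 0.1702  (Tesla)
Σw_i=1.0000  μᵀw=0.1790
σ²=wᵀΣw=λ₁·μ_p+λ₂ = 0.664034·0.179 + -0.034649 = 0.084214 ≈ 0.0842


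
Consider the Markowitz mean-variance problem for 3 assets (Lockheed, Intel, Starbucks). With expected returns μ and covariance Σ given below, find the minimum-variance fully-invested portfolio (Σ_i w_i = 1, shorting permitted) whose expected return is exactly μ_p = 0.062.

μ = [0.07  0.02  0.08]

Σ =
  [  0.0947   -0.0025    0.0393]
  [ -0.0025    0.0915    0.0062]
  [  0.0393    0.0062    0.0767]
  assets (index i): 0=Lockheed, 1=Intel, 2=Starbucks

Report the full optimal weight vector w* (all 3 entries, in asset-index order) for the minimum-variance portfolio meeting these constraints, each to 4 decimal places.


g=Σ⁻¹μ = [0.4023  0.1738  0.8228]
h=Σ⁻¹𝟙 = [7.3435  10.5590  8.4216]
a=μᵀg=0.097464  b=𝟙ᵀg=1.398950  c=𝟙ᵀh=26.324038  D=ac−b²=0.608591
λ₁=(c·0.062−b)/D = (26.324038·0.062−1.398950)/0.608591 = 0.383082
λ₂=(a−b·0.062)/D = (0.097464−1.398950·0.062)/0.608591 = 0.017630
w* = 0.383082·g + 0.017630·h:
  w_0 = 0.383082·0.4023 + 0.017630·7.3435 = 0.2836  (Lockheed)
  w_1 = 0.383082·0.1738 + 0.017630·10.5590 = 0.2527  (Intel)
  w_2 = 0.383082·0.8228 + 0.017630·8.4216 = 0.4637  (Starbucks)
Σw_i=1.0000  μᵀw=0.0620
σ²=wᵀΣw=λ₁·μ_p+λ₂ = 0.383082·0.062 + 0.017630 = 0.041381 ≈ 0.0414

0.2836  0.2527  0.4637


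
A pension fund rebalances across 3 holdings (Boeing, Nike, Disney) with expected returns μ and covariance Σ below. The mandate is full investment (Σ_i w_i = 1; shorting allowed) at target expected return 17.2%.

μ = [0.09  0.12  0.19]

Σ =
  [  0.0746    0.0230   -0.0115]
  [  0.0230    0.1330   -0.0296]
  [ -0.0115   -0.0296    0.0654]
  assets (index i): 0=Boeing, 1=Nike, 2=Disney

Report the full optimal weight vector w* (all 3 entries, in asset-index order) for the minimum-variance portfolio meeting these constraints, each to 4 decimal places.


x=Σ⁻¹μ = [1.3265  1.5250  3.8286]
y=Σ⁻¹𝟙 = [13.7239  10.1033  22.2765]
a=μᵀx=1.029819  b=𝟙ᵀx=6.680075  c=𝟙ᵀy=46.103657  D=ac−b²=2.855044
λ₁=(c·0.172−b)/D = (46.103657·0.172−6.680075)/2.855044 = 0.437736
λ₂=(a−b·0.172)/D = (1.029819−6.680075·0.172)/2.855044 = -0.041734
w* = 0.437736·x + -0.041734·y:
  w_0 = 0.437736·1.3265 + -0.041734·13.7239 = 0.0079  (Boeing)
  w_1 = 0.437736·1.5250 + -0.041734·10.1033 = 0.2459  (Nike)
  w_2 = 0.437736·3.8286 + -0.041734·22.2765 = 0.7462  (Disney)
Σw_i=1.0000  μᵀw=0.1720
σ²=wᵀΣw=λ₁·μ_p+λ₂ = 0.437736·0.172 + -0.041734 = 0.033556 ≈ 0.0336

0.0079  0.2459  0.7462


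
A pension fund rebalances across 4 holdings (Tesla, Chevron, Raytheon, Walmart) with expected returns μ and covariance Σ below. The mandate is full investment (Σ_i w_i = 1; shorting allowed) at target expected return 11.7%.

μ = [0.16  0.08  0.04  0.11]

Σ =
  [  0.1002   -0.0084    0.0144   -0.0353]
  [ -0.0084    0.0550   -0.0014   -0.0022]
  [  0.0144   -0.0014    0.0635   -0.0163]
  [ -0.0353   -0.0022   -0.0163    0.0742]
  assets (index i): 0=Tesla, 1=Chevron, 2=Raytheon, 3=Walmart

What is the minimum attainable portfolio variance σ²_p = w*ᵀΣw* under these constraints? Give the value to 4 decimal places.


0.0145

x=Σ⁻¹μ = [2.7069  2.0097  0.8338  3.0130]
y=Σ⁻¹𝟙 = [18.7422  22.6170  18.9876  27.2352]
a=μᵀx=0.958673  b=𝟙ᵀx=8.563482  c=𝟙ᵀy=87.581938  D=ac−b²=10.629177
λ₁=(c·0.117−b)/D = (87.581938·0.117−8.563482)/10.629177 = 0.158395
λ₂=(a−b·0.117)/D = (0.958673−8.563482·0.117)/10.629177 = -0.004069
w* = 0.158395·x + -0.004069·y:
  w_0 = 0.158395·2.7069 + -0.004069·18.7422 = 0.3525  (Tesla)
  w_1 = 0.158395·2.0097 + -0.004069·22.6170 = 0.2263  (Chevron)
  w_2 = 0.158395·0.8338 + -0.004069·18.9876 = 0.0548  (Raytheon)
  w_3 = 0.158395·3.0130 + -0.004069·27.2352 = 0.3664  (Walmart)
Σw_i=1.0000  μᵀw=0.1170
σ²=wᵀΣw=λ₁·μ_p+λ₂ = 0.158395·0.117 + -0.004069 = 0.014463 ≈ 0.0145


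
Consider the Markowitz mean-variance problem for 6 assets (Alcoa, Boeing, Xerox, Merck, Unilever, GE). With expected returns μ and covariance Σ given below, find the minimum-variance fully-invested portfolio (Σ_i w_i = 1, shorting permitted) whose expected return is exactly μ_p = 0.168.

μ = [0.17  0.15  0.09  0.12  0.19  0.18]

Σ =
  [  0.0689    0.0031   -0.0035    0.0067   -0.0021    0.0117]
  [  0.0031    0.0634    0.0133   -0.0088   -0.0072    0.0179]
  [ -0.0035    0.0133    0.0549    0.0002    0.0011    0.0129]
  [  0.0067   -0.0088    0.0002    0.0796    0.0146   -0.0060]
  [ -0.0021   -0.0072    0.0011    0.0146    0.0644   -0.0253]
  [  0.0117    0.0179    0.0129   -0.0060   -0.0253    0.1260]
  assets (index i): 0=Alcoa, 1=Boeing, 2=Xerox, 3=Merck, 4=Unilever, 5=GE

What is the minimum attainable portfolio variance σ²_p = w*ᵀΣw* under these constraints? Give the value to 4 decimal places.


0.0152

p=Σ⁻¹μ = [2.1459  2.1954  0.7867  1.0189  3.6577  1.6198]
q=Σ⁻¹𝟙 = [12.8670  13.6307  13.5782  10.2413  17.8598  7.4890]
a=μᵀp=1.873708  b=𝟙ᵀp=11.424366  c=𝟙ᵀq=75.665974  D=ac−b²=11.259822
λ₁=(c·0.168−b)/D = (75.665974·0.168−11.424366)/11.259822 = 0.114346
λ₂=(a−b·0.168)/D = (1.873708−11.424366·0.168)/11.259822 = -0.004048
w* = 0.114346·p + -0.004048·q:
  w_0 = 0.114346·2.1459 + -0.004048·12.8670 = 0.1933  (Alcoa)
  w_1 = 0.114346·2.1954 + -0.004048·13.6307 = 0.1959  (Boeing)
  w_2 = 0.114346·0.7867 + -0.004048·13.5782 = 0.0350  (Xerox)
  w_3 = 0.114346·1.0189 + -0.004048·10.2413 = 0.0750  (Merck)
  w_4 = 0.114346·3.6577 + -0.004048·17.8598 = 0.3459  (Unilever)
  w_5 = 0.114346·1.6198 + -0.004048·7.4890 = 0.1549  (GE)
Σw_i=1.0000  μᵀw=0.1680
σ²=wᵀΣw=λ₁·μ_p+λ₂ = 0.114346·0.168 + -0.004048 = 0.015162 ≈ 0.0152


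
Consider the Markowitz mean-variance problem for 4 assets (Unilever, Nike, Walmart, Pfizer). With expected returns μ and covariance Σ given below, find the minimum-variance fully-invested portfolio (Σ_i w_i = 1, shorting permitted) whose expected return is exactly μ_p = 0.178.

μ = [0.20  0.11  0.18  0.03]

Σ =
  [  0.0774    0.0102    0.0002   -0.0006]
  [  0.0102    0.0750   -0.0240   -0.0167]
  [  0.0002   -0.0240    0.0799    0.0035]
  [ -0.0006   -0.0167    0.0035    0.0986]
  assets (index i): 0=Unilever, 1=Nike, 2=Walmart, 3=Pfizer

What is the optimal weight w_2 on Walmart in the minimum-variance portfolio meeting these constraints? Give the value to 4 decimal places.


0.4211

g=Σ⁻¹μ = [2.2899  2.2098  2.8850  0.5901]
h=Σ⁻¹𝟙 = [10.2537  20.6445  18.1191  13.0578]
a=μᵀg=1.238063  b=𝟙ᵀg=7.974801  c=𝟙ᵀh=62.075046  D=ac−b²=13.255371
λ₁=(c·0.178−b)/D = (62.075046·0.178−7.974801)/13.255371 = 0.231948
λ₂=(a−b·0.178)/D = (1.238063−7.974801·0.178)/13.255371 = -0.013689
w* = 0.231948·g + -0.013689·h:
  w_0 = 0.231948·2.2899 + -0.013689·10.2537 = 0.3908  (Unilever)
  w_1 = 0.231948·2.2098 + -0.013689·20.6445 = 0.2300  (Nike)
  w_2 = 0.231948·2.8850 + -0.013689·18.1191 = 0.4211  (Walmart)
  w_3 = 0.231948·0.5901 + -0.013689·13.0578 = -0.0419  (Pfizer)
Σw_i=1.0000  μᵀw=0.1780
σ²=wᵀΣw=λ₁·μ_p+λ₂ = 0.231948·0.178 + -0.013689 = 0.027598 ≈ 0.0276


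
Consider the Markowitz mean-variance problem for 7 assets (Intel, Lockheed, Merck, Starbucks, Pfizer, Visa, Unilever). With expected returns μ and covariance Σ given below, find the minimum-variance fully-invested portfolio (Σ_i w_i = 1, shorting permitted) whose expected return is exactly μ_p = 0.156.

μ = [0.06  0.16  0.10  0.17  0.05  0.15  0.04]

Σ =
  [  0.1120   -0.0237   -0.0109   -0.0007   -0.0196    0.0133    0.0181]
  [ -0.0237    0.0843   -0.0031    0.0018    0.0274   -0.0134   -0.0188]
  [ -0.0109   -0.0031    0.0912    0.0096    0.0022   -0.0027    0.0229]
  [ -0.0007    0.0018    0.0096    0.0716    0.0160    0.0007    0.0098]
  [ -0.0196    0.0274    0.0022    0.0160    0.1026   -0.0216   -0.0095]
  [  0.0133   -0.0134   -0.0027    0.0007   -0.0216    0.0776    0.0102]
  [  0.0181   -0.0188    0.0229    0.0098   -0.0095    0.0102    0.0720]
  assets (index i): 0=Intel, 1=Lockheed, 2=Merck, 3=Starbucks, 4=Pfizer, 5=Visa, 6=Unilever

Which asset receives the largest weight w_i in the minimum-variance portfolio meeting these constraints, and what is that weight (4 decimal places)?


Lockheed (0.3098)

p=Σ⁻¹μ = [0.9348  2.4784  1.1288  2.1172  0.1257  2.2536  0.0178]
q=Σ⁻¹𝟙 = [11.7646  16.7775  9.6922  8.5339  10.1881  15.5210  10.2134]
a=μᵀp=1.270476  b=𝟙ᵀp=9.056353  c=𝟙ᵀq=82.690771  D=ac−b²=23.039120
λ₁=(c·0.156−b)/D = (82.690771·0.156−9.056353)/23.039120 = 0.166821
λ₂=(a−b·0.156)/D = (1.270476−9.056353·0.156)/23.039120 = -0.006177
w* = 0.166821·p + -0.006177·q:
  w_0 = 0.166821·0.9348 + -0.006177·11.7646 = 0.0833  (Intel)
  w_1 = 0.166821·2.4784 + -0.006177·16.7775 = 0.3098  (Lockheed)
  w_2 = 0.166821·1.1288 + -0.006177·9.6922 = 0.1284  (Merck)
  w_3 = 0.166821·2.1172 + -0.006177·8.5339 = 0.3005  (Starbucks)
  w_4 = 0.166821·0.1257 + -0.006177·10.1881 = -0.0420  (Pfizer)
  w_5 = 0.166821·2.2536 + -0.006177·15.5210 = 0.2801  (Visa)
  w_6 = 0.166821·0.0178 + -0.006177·10.2134 = -0.0601  (Unilever)
Σw_i=1.0000  μᵀw=0.1560
σ²=wᵀΣw=λ₁·μ_p+λ₂ = 0.166821·0.156 + -0.006177 = 0.019847 ≈ 0.0198


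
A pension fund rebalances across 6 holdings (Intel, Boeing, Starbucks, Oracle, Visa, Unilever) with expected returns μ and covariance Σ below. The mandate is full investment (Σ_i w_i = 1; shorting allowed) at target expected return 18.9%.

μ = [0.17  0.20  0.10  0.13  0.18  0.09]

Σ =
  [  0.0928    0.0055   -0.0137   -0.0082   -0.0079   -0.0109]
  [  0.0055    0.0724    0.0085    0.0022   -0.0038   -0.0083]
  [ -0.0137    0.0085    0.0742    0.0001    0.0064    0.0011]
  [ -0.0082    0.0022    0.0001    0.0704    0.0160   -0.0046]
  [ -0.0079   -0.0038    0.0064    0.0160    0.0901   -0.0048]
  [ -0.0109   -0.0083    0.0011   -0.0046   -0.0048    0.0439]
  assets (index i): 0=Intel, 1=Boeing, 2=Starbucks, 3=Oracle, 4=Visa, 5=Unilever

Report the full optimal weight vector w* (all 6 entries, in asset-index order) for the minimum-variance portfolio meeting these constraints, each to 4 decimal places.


0.2296  0.4614  -0.0846  0.0463  0.3208  0.0265

x=Σ⁻¹μ = [2.6154  2.8897  1.2594  1.8124  2.1314  3.6372]
y=Σ⁻¹𝟙 = [18.0674  14.6968  13.6483  15.3810  11.3362  32.5529]
a=μᵀx=2.095101  b=𝟙ᵀx=14.345439  c=𝟙ᵀy=105.682479  D=ac−b²=15.623813
λ₁=(c·0.189−b)/D = (105.682479·0.189−14.345439)/15.623813 = 0.360255
λ₂=(a−b·0.189)/D = (2.095101−14.345439·0.189)/15.623813 = -0.039439
w* = 0.360255·x + -0.039439·y:
  w_0 = 0.360255·2.6154 + -0.039439·18.0674 = 0.2296  (Intel)
  w_1 = 0.360255·2.8897 + -0.039439·14.6968 = 0.4614  (Boeing)
  w_2 = 0.360255·1.2594 + -0.039439·13.6483 = -0.0846  (Starbucks)
  w_3 = 0.360255·1.8124 + -0.039439·15.3810 = 0.0463  (Oracle)
  w_4 = 0.360255·2.1314 + -0.039439·11.3362 = 0.3208  (Visa)
  w_5 = 0.360255·3.6372 + -0.039439·32.5529 = 0.0265  (Unilever)
Σw_i=1.0000  μᵀw=0.1890
σ²=wᵀΣw=λ₁·μ_p+λ₂ = 0.360255·0.189 + -0.039439 = 0.028649 ≈ 0.0286


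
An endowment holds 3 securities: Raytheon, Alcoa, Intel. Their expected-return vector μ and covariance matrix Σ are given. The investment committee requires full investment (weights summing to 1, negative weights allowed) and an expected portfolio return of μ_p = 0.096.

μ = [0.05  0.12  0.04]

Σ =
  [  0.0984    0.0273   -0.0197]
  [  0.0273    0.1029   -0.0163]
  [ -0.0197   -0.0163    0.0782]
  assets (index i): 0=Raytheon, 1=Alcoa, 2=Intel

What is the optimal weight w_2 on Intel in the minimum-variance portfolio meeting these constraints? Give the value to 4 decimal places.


0.2727

x=Σ⁻¹μ = [0.3426  1.2099  0.8500]
y=Σ⁻¹𝟙 = [11.0215  9.5757  17.5602]
a=μᵀx=0.196323  b=𝟙ᵀx=2.402574  c=𝟙ᵀy=38.157484  D=ac−b²=1.718849
λ₁=(c·0.096−b)/D = (38.157484·0.096−2.402574)/1.718849 = 0.733365
λ₂=(a−b·0.096)/D = (0.196323−2.402574·0.096)/1.718849 = -0.019969
w* = 0.733365·x + -0.019969·y:
  w_0 = 0.733365·0.3426 + -0.019969·11.0215 = 0.0312  (Raytheon)
  w_1 = 0.733365·1.2099 + -0.019969·9.5757 = 0.6961  (Alcoa)
  w_2 = 0.733365·0.8500 + -0.019969·17.5602 = 0.2727  (Intel)
Σw_i=1.0000  μᵀw=0.0960
σ²=wᵀΣw=λ₁·μ_p+λ₂ = 0.733365·0.096 + -0.019969 = 0.050434 ≈ 0.0504


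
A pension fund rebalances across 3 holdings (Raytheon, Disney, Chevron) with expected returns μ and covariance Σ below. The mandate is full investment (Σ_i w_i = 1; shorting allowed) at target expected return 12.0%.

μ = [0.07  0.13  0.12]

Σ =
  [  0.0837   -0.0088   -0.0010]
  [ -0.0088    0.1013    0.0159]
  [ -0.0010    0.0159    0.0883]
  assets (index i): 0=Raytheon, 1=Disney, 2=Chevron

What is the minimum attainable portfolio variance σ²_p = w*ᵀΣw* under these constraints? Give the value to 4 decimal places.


g=Σ⁻¹μ = [0.9749  1.1865  1.1564]
h=Σ⁻¹𝟙 = [13.0601  9.4732  9.7671]
a=μᵀg=0.361254  b=𝟙ᵀg=3.317774  c=𝟙ᵀh=32.300394  D=ac−b²=0.661017
λ₁=(c·0.120−b)/D = (32.300394·0.120−3.317774)/0.661017 = 0.844568
λ₂=(a−b·0.120)/D = (0.361254−3.317774·0.120)/0.661017 = -0.055791
w* = 0.844568·g + -0.055791·h:
  w_0 = 0.844568·0.9749 + -0.055791·13.0601 = 0.0947  (Raytheon)
  w_1 = 0.844568·1.1865 + -0.055791·9.4732 = 0.4736  (Disney)
  w_2 = 0.844568·1.1564 + -0.055791·9.7671 = 0.4317  (Chevron)
Σw_i=1.0000  μᵀw=0.1200
σ²=wᵀΣw=λ₁·μ_p+λ₂ = 0.844568·0.120 + -0.055791 = 0.045557 ≈ 0.0456

0.0456


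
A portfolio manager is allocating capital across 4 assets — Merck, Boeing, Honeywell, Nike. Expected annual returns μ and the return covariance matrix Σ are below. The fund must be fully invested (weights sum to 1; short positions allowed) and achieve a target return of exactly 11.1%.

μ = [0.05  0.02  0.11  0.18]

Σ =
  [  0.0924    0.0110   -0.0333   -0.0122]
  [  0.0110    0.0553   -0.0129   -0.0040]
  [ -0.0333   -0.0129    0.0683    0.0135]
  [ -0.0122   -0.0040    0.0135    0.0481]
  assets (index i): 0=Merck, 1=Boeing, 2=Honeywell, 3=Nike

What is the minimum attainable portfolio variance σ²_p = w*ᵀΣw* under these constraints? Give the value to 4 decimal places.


p=Σ⁻¹μ = [1.5885  0.7314  1.7912  3.7032]
q=Σ⁻¹𝟙 = [19.7464  21.3000  24.1840  20.7822]
a=μᵀp=0.957666  b=𝟙ᵀp=7.814352  c=𝟙ᵀq=86.012616  D=ac−b²=21.307276
λ₁=(c·0.111−b)/D = (86.012616·0.111−7.814352)/21.307276 = 0.081336
λ₂=(a−b·0.111)/D = (0.957666−7.814352·0.111)/21.307276 = 0.004237
w* = 0.081336·p + 0.004237·q:
  w_0 = 0.081336·1.5885 + 0.004237·19.7464 = 0.2129  (Merck)
  w_1 = 0.081336·0.7314 + 0.004237·21.3000 = 0.1497  (Boeing)
  w_2 = 0.081336·1.7912 + 0.004237·24.1840 = 0.2482  (Honeywell)
  w_3 = 0.081336·3.7032 + 0.004237·20.7822 = 0.3893  (Nike)
Σw_i=1.0000  μᵀw=0.1110
σ²=wᵀΣw=λ₁·μ_p+λ₂ = 0.081336·0.111 + 0.004237 = 0.013265 ≈ 0.0133

0.0133


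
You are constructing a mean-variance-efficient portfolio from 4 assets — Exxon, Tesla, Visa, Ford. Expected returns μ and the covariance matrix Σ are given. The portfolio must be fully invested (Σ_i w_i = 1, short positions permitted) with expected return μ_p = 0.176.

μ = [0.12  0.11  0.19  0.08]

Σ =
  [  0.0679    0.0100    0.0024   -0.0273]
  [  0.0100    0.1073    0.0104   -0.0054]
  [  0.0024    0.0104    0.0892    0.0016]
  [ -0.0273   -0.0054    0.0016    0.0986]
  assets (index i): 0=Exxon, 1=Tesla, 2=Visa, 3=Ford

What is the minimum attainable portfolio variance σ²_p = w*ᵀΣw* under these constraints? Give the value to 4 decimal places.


0.0601

p=Σ⁻¹μ = [2.1639  0.7044  1.9643  1.4172]
q=Σ⁻¹𝟙 = [19.6743  7.3585  9.5394  15.8375]
a=μᵀp=0.823747  b=𝟙ᵀp=6.249840  c=𝟙ᵀq=52.409752  D=ac−b²=4.111888
λ₁=(c·0.176−b)/D = (52.409752·0.176−6.249840)/4.111888 = 0.723336
λ₂=(a−b·0.176)/D = (0.823747−6.249840·0.176)/4.111888 = -0.067177
w* = 0.723336·p + -0.067177·q:
  w_0 = 0.723336·2.1639 + -0.067177·19.6743 = 0.2436  (Exxon)
  w_1 = 0.723336·0.7044 + -0.067177·7.3585 = 0.0152  (Tesla)
  w_2 = 0.723336·1.9643 + -0.067177·9.5394 = 0.7800  (Visa)
  w_3 = 0.723336·1.4172 + -0.067177·15.8375 = -0.0388  (Ford)
Σw_i=1.0000  μᵀw=0.1760
σ²=wᵀΣw=λ₁·μ_p+λ₂ = 0.723336·0.176 + -0.067177 = 0.060130 ≈ 0.0601


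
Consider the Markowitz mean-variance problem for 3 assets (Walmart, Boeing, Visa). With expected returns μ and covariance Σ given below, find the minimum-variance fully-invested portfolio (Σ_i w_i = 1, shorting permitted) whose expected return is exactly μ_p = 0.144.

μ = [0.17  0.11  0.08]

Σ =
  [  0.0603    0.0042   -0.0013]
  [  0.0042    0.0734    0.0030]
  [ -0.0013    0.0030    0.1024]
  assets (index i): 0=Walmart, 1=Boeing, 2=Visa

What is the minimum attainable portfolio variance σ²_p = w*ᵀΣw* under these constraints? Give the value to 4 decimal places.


g=Σ⁻¹μ = [2.7448  1.3098  0.7777]
h=Σ⁻¹𝟙 = [15.9328  12.3196  9.6070]
a=μᵀg=0.672907  b=𝟙ᵀg=4.832290  c=𝟙ᵀh=37.859387  D=ac−b²=2.124807
λ₁=(c·0.144−b)/D = (37.859387·0.144−4.832290)/2.124807 = 0.291538
λ₂=(a−b·0.144)/D = (0.672907−4.832290·0.144)/2.124807 = -0.010798
w* = 0.291538·g + -0.010798·h:
  w_0 = 0.291538·2.7448 + -0.010798·15.9328 = 0.6282  (Walmart)
  w_1 = 0.291538·1.3098 + -0.010798·12.3196 = 0.2488  (Boeing)
  w_2 = 0.291538·0.7777 + -0.010798·9.6070 = 0.1230  (Visa)
Σw_i=1.0000  μᵀw=0.1440
σ²=wᵀΣw=λ₁·μ_p+λ₂ = 0.291538·0.144 + -0.010798 = 0.031184 ≈ 0.0312

0.0312
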